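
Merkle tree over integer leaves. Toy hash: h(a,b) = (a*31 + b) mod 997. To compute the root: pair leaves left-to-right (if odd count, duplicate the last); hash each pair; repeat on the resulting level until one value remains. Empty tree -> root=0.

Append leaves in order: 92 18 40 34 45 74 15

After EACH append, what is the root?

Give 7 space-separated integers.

Answer: 92 876 520 514 200 131 139

Derivation:
After append 92 (leaves=[92]):
  L0: [92]
  root=92
After append 18 (leaves=[92, 18]):
  L0: [92, 18]
  L1: h(92,18)=(92*31+18)%997=876 -> [876]
  root=876
After append 40 (leaves=[92, 18, 40]):
  L0: [92, 18, 40]
  L1: h(92,18)=(92*31+18)%997=876 h(40,40)=(40*31+40)%997=283 -> [876, 283]
  L2: h(876,283)=(876*31+283)%997=520 -> [520]
  root=520
After append 34 (leaves=[92, 18, 40, 34]):
  L0: [92, 18, 40, 34]
  L1: h(92,18)=(92*31+18)%997=876 h(40,34)=(40*31+34)%997=277 -> [876, 277]
  L2: h(876,277)=(876*31+277)%997=514 -> [514]
  root=514
After append 45 (leaves=[92, 18, 40, 34, 45]):
  L0: [92, 18, 40, 34, 45]
  L1: h(92,18)=(92*31+18)%997=876 h(40,34)=(40*31+34)%997=277 h(45,45)=(45*31+45)%997=443 -> [876, 277, 443]
  L2: h(876,277)=(876*31+277)%997=514 h(443,443)=(443*31+443)%997=218 -> [514, 218]
  L3: h(514,218)=(514*31+218)%997=200 -> [200]
  root=200
After append 74 (leaves=[92, 18, 40, 34, 45, 74]):
  L0: [92, 18, 40, 34, 45, 74]
  L1: h(92,18)=(92*31+18)%997=876 h(40,34)=(40*31+34)%997=277 h(45,74)=(45*31+74)%997=472 -> [876, 277, 472]
  L2: h(876,277)=(876*31+277)%997=514 h(472,472)=(472*31+472)%997=149 -> [514, 149]
  L3: h(514,149)=(514*31+149)%997=131 -> [131]
  root=131
After append 15 (leaves=[92, 18, 40, 34, 45, 74, 15]):
  L0: [92, 18, 40, 34, 45, 74, 15]
  L1: h(92,18)=(92*31+18)%997=876 h(40,34)=(40*31+34)%997=277 h(45,74)=(45*31+74)%997=472 h(15,15)=(15*31+15)%997=480 -> [876, 277, 472, 480]
  L2: h(876,277)=(876*31+277)%997=514 h(472,480)=(472*31+480)%997=157 -> [514, 157]
  L3: h(514,157)=(514*31+157)%997=139 -> [139]
  root=139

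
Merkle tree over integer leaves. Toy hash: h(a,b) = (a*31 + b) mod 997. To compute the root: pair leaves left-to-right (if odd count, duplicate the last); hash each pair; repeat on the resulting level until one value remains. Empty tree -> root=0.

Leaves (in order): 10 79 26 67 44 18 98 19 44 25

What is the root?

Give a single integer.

Answer: 811

Derivation:
L0: [10, 79, 26, 67, 44, 18, 98, 19, 44, 25]
L1: h(10,79)=(10*31+79)%997=389 h(26,67)=(26*31+67)%997=873 h(44,18)=(44*31+18)%997=385 h(98,19)=(98*31+19)%997=66 h(44,25)=(44*31+25)%997=392 -> [389, 873, 385, 66, 392]
L2: h(389,873)=(389*31+873)%997=968 h(385,66)=(385*31+66)%997=37 h(392,392)=(392*31+392)%997=580 -> [968, 37, 580]
L3: h(968,37)=(968*31+37)%997=135 h(580,580)=(580*31+580)%997=614 -> [135, 614]
L4: h(135,614)=(135*31+614)%997=811 -> [811]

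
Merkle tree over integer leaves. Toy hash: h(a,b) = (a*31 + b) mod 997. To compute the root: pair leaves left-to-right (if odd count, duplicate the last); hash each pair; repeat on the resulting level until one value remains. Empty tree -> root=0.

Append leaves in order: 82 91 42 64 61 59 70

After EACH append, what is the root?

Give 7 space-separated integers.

After append 82 (leaves=[82]):
  L0: [82]
  root=82
After append 91 (leaves=[82, 91]):
  L0: [82, 91]
  L1: h(82,91)=(82*31+91)%997=639 -> [639]
  root=639
After append 42 (leaves=[82, 91, 42]):
  L0: [82, 91, 42]
  L1: h(82,91)=(82*31+91)%997=639 h(42,42)=(42*31+42)%997=347 -> [639, 347]
  L2: h(639,347)=(639*31+347)%997=216 -> [216]
  root=216
After append 64 (leaves=[82, 91, 42, 64]):
  L0: [82, 91, 42, 64]
  L1: h(82,91)=(82*31+91)%997=639 h(42,64)=(42*31+64)%997=369 -> [639, 369]
  L2: h(639,369)=(639*31+369)%997=238 -> [238]
  root=238
After append 61 (leaves=[82, 91, 42, 64, 61]):
  L0: [82, 91, 42, 64, 61]
  L1: h(82,91)=(82*31+91)%997=639 h(42,64)=(42*31+64)%997=369 h(61,61)=(61*31+61)%997=955 -> [639, 369, 955]
  L2: h(639,369)=(639*31+369)%997=238 h(955,955)=(955*31+955)%997=650 -> [238, 650]
  L3: h(238,650)=(238*31+650)%997=52 -> [52]
  root=52
After append 59 (leaves=[82, 91, 42, 64, 61, 59]):
  L0: [82, 91, 42, 64, 61, 59]
  L1: h(82,91)=(82*31+91)%997=639 h(42,64)=(42*31+64)%997=369 h(61,59)=(61*31+59)%997=953 -> [639, 369, 953]
  L2: h(639,369)=(639*31+369)%997=238 h(953,953)=(953*31+953)%997=586 -> [238, 586]
  L3: h(238,586)=(238*31+586)%997=985 -> [985]
  root=985
After append 70 (leaves=[82, 91, 42, 64, 61, 59, 70]):
  L0: [82, 91, 42, 64, 61, 59, 70]
  L1: h(82,91)=(82*31+91)%997=639 h(42,64)=(42*31+64)%997=369 h(61,59)=(61*31+59)%997=953 h(70,70)=(70*31+70)%997=246 -> [639, 369, 953, 246]
  L2: h(639,369)=(639*31+369)%997=238 h(953,246)=(953*31+246)%997=876 -> [238, 876]
  L3: h(238,876)=(238*31+876)%997=278 -> [278]
  root=278

Answer: 82 639 216 238 52 985 278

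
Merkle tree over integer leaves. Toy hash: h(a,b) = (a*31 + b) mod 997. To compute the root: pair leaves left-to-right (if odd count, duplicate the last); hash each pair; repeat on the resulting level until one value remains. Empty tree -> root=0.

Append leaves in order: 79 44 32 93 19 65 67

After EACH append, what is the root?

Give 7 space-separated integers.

Answer: 79 499 541 602 232 707 203

Derivation:
After append 79 (leaves=[79]):
  L0: [79]
  root=79
After append 44 (leaves=[79, 44]):
  L0: [79, 44]
  L1: h(79,44)=(79*31+44)%997=499 -> [499]
  root=499
After append 32 (leaves=[79, 44, 32]):
  L0: [79, 44, 32]
  L1: h(79,44)=(79*31+44)%997=499 h(32,32)=(32*31+32)%997=27 -> [499, 27]
  L2: h(499,27)=(499*31+27)%997=541 -> [541]
  root=541
After append 93 (leaves=[79, 44, 32, 93]):
  L0: [79, 44, 32, 93]
  L1: h(79,44)=(79*31+44)%997=499 h(32,93)=(32*31+93)%997=88 -> [499, 88]
  L2: h(499,88)=(499*31+88)%997=602 -> [602]
  root=602
After append 19 (leaves=[79, 44, 32, 93, 19]):
  L0: [79, 44, 32, 93, 19]
  L1: h(79,44)=(79*31+44)%997=499 h(32,93)=(32*31+93)%997=88 h(19,19)=(19*31+19)%997=608 -> [499, 88, 608]
  L2: h(499,88)=(499*31+88)%997=602 h(608,608)=(608*31+608)%997=513 -> [602, 513]
  L3: h(602,513)=(602*31+513)%997=232 -> [232]
  root=232
After append 65 (leaves=[79, 44, 32, 93, 19, 65]):
  L0: [79, 44, 32, 93, 19, 65]
  L1: h(79,44)=(79*31+44)%997=499 h(32,93)=(32*31+93)%997=88 h(19,65)=(19*31+65)%997=654 -> [499, 88, 654]
  L2: h(499,88)=(499*31+88)%997=602 h(654,654)=(654*31+654)%997=988 -> [602, 988]
  L3: h(602,988)=(602*31+988)%997=707 -> [707]
  root=707
After append 67 (leaves=[79, 44, 32, 93, 19, 65, 67]):
  L0: [79, 44, 32, 93, 19, 65, 67]
  L1: h(79,44)=(79*31+44)%997=499 h(32,93)=(32*31+93)%997=88 h(19,65)=(19*31+65)%997=654 h(67,67)=(67*31+67)%997=150 -> [499, 88, 654, 150]
  L2: h(499,88)=(499*31+88)%997=602 h(654,150)=(654*31+150)%997=484 -> [602, 484]
  L3: h(602,484)=(602*31+484)%997=203 -> [203]
  root=203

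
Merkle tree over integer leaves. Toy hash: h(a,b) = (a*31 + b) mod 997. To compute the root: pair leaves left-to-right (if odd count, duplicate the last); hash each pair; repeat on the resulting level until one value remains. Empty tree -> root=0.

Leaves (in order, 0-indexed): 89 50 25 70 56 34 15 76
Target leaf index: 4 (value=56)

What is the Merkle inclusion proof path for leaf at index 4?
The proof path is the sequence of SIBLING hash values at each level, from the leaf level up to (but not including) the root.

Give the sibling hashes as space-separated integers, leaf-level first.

L0 (leaves): [89, 50, 25, 70, 56, 34, 15, 76], target index=4
L1: h(89,50)=(89*31+50)%997=815 [pair 0] h(25,70)=(25*31+70)%997=845 [pair 1] h(56,34)=(56*31+34)%997=773 [pair 2] h(15,76)=(15*31+76)%997=541 [pair 3] -> [815, 845, 773, 541]
  Sibling for proof at L0: 34
L2: h(815,845)=(815*31+845)%997=188 [pair 0] h(773,541)=(773*31+541)%997=576 [pair 1] -> [188, 576]
  Sibling for proof at L1: 541
L3: h(188,576)=(188*31+576)%997=422 [pair 0] -> [422]
  Sibling for proof at L2: 188
Root: 422
Proof path (sibling hashes from leaf to root): [34, 541, 188]

Answer: 34 541 188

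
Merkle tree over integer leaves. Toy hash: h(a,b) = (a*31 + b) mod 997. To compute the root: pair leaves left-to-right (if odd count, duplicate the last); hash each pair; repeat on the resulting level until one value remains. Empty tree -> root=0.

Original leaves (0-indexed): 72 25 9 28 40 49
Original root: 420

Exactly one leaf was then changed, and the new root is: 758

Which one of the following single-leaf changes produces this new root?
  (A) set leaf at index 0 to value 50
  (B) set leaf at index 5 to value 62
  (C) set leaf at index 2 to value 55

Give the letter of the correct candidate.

Answer: C

Derivation:
Original leaves: [72, 25, 9, 28, 40, 49]
Target new root: 758
Try each candidate change and compute the resulting root:
Candidate A: set leaf[0] = 50 -> leaves = [50, 25, 9, 28, 40, 49]
  L0: [50, 25, 9, 28, 40, 49]
  L1: h(50,25)=(50*31+25)%997=578 h(9,28)=(9*31+28)%997=307 h(40,49)=(40*31+49)%997=292 -> [578, 307, 292]
  L2: h(578,307)=(578*31+307)%997=279 h(292,292)=(292*31+292)%997=371 -> [279, 371]
  L3: h(279,371)=(279*31+371)%997=47 -> [47]
  root = 47 != target 758
Candidate B: set leaf[5] = 62 -> leaves = [72, 25, 9, 28, 40, 62]
  L0: [72, 25, 9, 28, 40, 62]
  L1: h(72,25)=(72*31+25)%997=263 h(9,28)=(9*31+28)%997=307 h(40,62)=(40*31+62)%997=305 -> [263, 307, 305]
  L2: h(263,307)=(263*31+307)%997=484 h(305,305)=(305*31+305)%997=787 -> [484, 787]
  L3: h(484,787)=(484*31+787)%997=836 -> [836]
  root = 836 != target 758
Candidate C: set leaf[2] = 55 -> leaves = [72, 25, 55, 28, 40, 49]
  L0: [72, 25, 55, 28, 40, 49]
  L1: h(72,25)=(72*31+25)%997=263 h(55,28)=(55*31+28)%997=736 h(40,49)=(40*31+49)%997=292 -> [263, 736, 292]
  L2: h(263,736)=(263*31+736)%997=913 h(292,292)=(292*31+292)%997=371 -> [913, 371]
  L3: h(913,371)=(913*31+371)%997=758 -> [758]
  root = 758 == target 758  ** MATCH **
Candidate C produces the target root.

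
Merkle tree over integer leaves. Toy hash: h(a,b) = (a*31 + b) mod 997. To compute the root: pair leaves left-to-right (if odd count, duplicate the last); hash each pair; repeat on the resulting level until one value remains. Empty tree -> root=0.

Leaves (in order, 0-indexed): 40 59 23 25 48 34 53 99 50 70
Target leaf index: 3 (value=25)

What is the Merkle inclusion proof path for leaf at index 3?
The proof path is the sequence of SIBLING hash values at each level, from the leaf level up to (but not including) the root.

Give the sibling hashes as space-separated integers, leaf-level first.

L0 (leaves): [40, 59, 23, 25, 48, 34, 53, 99, 50, 70], target index=3
L1: h(40,59)=(40*31+59)%997=302 [pair 0] h(23,25)=(23*31+25)%997=738 [pair 1] h(48,34)=(48*31+34)%997=525 [pair 2] h(53,99)=(53*31+99)%997=745 [pair 3] h(50,70)=(50*31+70)%997=623 [pair 4] -> [302, 738, 525, 745, 623]
  Sibling for proof at L0: 23
L2: h(302,738)=(302*31+738)%997=130 [pair 0] h(525,745)=(525*31+745)%997=71 [pair 1] h(623,623)=(623*31+623)%997=993 [pair 2] -> [130, 71, 993]
  Sibling for proof at L1: 302
L3: h(130,71)=(130*31+71)%997=113 [pair 0] h(993,993)=(993*31+993)%997=869 [pair 1] -> [113, 869]
  Sibling for proof at L2: 71
L4: h(113,869)=(113*31+869)%997=384 [pair 0] -> [384]
  Sibling for proof at L3: 869
Root: 384
Proof path (sibling hashes from leaf to root): [23, 302, 71, 869]

Answer: 23 302 71 869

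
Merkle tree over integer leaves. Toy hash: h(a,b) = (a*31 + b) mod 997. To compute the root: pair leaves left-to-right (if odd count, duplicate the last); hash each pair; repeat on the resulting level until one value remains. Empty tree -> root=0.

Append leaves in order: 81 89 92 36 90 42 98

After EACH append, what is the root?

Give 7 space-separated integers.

After append 81 (leaves=[81]):
  L0: [81]
  root=81
After append 89 (leaves=[81, 89]):
  L0: [81, 89]
  L1: h(81,89)=(81*31+89)%997=606 -> [606]
  root=606
After append 92 (leaves=[81, 89, 92]):
  L0: [81, 89, 92]
  L1: h(81,89)=(81*31+89)%997=606 h(92,92)=(92*31+92)%997=950 -> [606, 950]
  L2: h(606,950)=(606*31+950)%997=793 -> [793]
  root=793
After append 36 (leaves=[81, 89, 92, 36]):
  L0: [81, 89, 92, 36]
  L1: h(81,89)=(81*31+89)%997=606 h(92,36)=(92*31+36)%997=894 -> [606, 894]
  L2: h(606,894)=(606*31+894)%997=737 -> [737]
  root=737
After append 90 (leaves=[81, 89, 92, 36, 90]):
  L0: [81, 89, 92, 36, 90]
  L1: h(81,89)=(81*31+89)%997=606 h(92,36)=(92*31+36)%997=894 h(90,90)=(90*31+90)%997=886 -> [606, 894, 886]
  L2: h(606,894)=(606*31+894)%997=737 h(886,886)=(886*31+886)%997=436 -> [737, 436]
  L3: h(737,436)=(737*31+436)%997=352 -> [352]
  root=352
After append 42 (leaves=[81, 89, 92, 36, 90, 42]):
  L0: [81, 89, 92, 36, 90, 42]
  L1: h(81,89)=(81*31+89)%997=606 h(92,36)=(92*31+36)%997=894 h(90,42)=(90*31+42)%997=838 -> [606, 894, 838]
  L2: h(606,894)=(606*31+894)%997=737 h(838,838)=(838*31+838)%997=894 -> [737, 894]
  L3: h(737,894)=(737*31+894)%997=810 -> [810]
  root=810
After append 98 (leaves=[81, 89, 92, 36, 90, 42, 98]):
  L0: [81, 89, 92, 36, 90, 42, 98]
  L1: h(81,89)=(81*31+89)%997=606 h(92,36)=(92*31+36)%997=894 h(90,42)=(90*31+42)%997=838 h(98,98)=(98*31+98)%997=145 -> [606, 894, 838, 145]
  L2: h(606,894)=(606*31+894)%997=737 h(838,145)=(838*31+145)%997=201 -> [737, 201]
  L3: h(737,201)=(737*31+201)%997=117 -> [117]
  root=117

Answer: 81 606 793 737 352 810 117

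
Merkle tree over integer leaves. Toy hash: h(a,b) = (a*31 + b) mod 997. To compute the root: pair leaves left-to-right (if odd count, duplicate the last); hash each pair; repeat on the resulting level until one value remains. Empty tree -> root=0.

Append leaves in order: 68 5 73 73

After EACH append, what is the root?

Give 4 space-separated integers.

Answer: 68 119 43 43

Derivation:
After append 68 (leaves=[68]):
  L0: [68]
  root=68
After append 5 (leaves=[68, 5]):
  L0: [68, 5]
  L1: h(68,5)=(68*31+5)%997=119 -> [119]
  root=119
After append 73 (leaves=[68, 5, 73]):
  L0: [68, 5, 73]
  L1: h(68,5)=(68*31+5)%997=119 h(73,73)=(73*31+73)%997=342 -> [119, 342]
  L2: h(119,342)=(119*31+342)%997=43 -> [43]
  root=43
After append 73 (leaves=[68, 5, 73, 73]):
  L0: [68, 5, 73, 73]
  L1: h(68,5)=(68*31+5)%997=119 h(73,73)=(73*31+73)%997=342 -> [119, 342]
  L2: h(119,342)=(119*31+342)%997=43 -> [43]
  root=43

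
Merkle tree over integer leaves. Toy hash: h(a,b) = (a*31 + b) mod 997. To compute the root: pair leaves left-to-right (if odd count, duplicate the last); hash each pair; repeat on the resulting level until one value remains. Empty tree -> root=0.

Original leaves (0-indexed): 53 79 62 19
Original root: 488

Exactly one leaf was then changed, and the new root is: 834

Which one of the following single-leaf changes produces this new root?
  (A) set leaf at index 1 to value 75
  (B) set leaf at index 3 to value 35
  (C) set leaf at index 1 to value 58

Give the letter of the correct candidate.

Answer: C

Derivation:
Original leaves: [53, 79, 62, 19]
Target new root: 834
Try each candidate change and compute the resulting root:
Candidate A: set leaf[1] = 75 -> leaves = [53, 75, 62, 19]
  L0: [53, 75, 62, 19]
  L1: h(53,75)=(53*31+75)%997=721 h(62,19)=(62*31+19)%997=944 -> [721, 944]
  L2: h(721,944)=(721*31+944)%997=364 -> [364]
  root = 364 != target 834
Candidate B: set leaf[3] = 35 -> leaves = [53, 79, 62, 35]
  L0: [53, 79, 62, 35]
  L1: h(53,79)=(53*31+79)%997=725 h(62,35)=(62*31+35)%997=960 -> [725, 960]
  L2: h(725,960)=(725*31+960)%997=504 -> [504]
  root = 504 != target 834
Candidate C: set leaf[1] = 58 -> leaves = [53, 58, 62, 19]
  L0: [53, 58, 62, 19]
  L1: h(53,58)=(53*31+58)%997=704 h(62,19)=(62*31+19)%997=944 -> [704, 944]
  L2: h(704,944)=(704*31+944)%997=834 -> [834]
  root = 834 == target 834  ** MATCH **
Candidate C produces the target root.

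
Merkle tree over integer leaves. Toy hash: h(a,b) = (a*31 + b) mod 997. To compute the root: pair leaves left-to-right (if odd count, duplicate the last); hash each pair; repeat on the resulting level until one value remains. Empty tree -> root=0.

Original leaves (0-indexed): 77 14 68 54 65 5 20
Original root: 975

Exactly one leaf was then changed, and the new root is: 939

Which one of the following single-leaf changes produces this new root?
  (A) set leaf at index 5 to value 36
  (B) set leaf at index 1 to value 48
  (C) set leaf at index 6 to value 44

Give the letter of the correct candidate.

Answer: A

Derivation:
Original leaves: [77, 14, 68, 54, 65, 5, 20]
Target new root: 939
Try each candidate change and compute the resulting root:
Candidate A: set leaf[5] = 36 -> leaves = [77, 14, 68, 54, 65, 36, 20]
  L0: [77, 14, 68, 54, 65, 36, 20]
  L1: h(77,14)=(77*31+14)%997=407 h(68,54)=(68*31+54)%997=168 h(65,36)=(65*31+36)%997=57 h(20,20)=(20*31+20)%997=640 -> [407, 168, 57, 640]
  L2: h(407,168)=(407*31+168)%997=821 h(57,640)=(57*31+640)%997=413 -> [821, 413]
  L3: h(821,413)=(821*31+413)%997=939 -> [939]
  root = 939 == target 939  ** MATCH **
Candidate B: set leaf[1] = 48 -> leaves = [77, 48, 68, 54, 65, 5, 20]
  L0: [77, 48, 68, 54, 65, 5, 20]
  L1: h(77,48)=(77*31+48)%997=441 h(68,54)=(68*31+54)%997=168 h(65,5)=(65*31+5)%997=26 h(20,20)=(20*31+20)%997=640 -> [441, 168, 26, 640]
  L2: h(441,168)=(441*31+168)%997=878 h(26,640)=(26*31+640)%997=449 -> [878, 449]
  L3: h(878,449)=(878*31+449)%997=748 -> [748]
  root = 748 != target 939
Candidate C: set leaf[6] = 44 -> leaves = [77, 14, 68, 54, 65, 5, 44]
  L0: [77, 14, 68, 54, 65, 5, 44]
  L1: h(77,14)=(77*31+14)%997=407 h(68,54)=(68*31+54)%997=168 h(65,5)=(65*31+5)%997=26 h(44,44)=(44*31+44)%997=411 -> [407, 168, 26, 411]
  L2: h(407,168)=(407*31+168)%997=821 h(26,411)=(26*31+411)%997=220 -> [821, 220]
  L3: h(821,220)=(821*31+220)%997=746 -> [746]
  root = 746 != target 939
Candidate A produces the target root.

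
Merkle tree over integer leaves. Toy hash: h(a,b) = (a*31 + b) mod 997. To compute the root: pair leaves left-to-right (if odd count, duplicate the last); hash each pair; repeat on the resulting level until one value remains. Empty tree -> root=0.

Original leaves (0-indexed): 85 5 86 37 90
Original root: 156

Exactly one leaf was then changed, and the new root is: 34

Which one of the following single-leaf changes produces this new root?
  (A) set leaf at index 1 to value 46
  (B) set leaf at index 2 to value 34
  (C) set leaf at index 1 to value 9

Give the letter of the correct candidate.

Answer: B

Derivation:
Original leaves: [85, 5, 86, 37, 90]
Target new root: 34
Try each candidate change and compute the resulting root:
Candidate A: set leaf[1] = 46 -> leaves = [85, 46, 86, 37, 90]
  L0: [85, 46, 86, 37, 90]
  L1: h(85,46)=(85*31+46)%997=687 h(86,37)=(86*31+37)%997=709 h(90,90)=(90*31+90)%997=886 -> [687, 709, 886]
  L2: h(687,709)=(687*31+709)%997=72 h(886,886)=(886*31+886)%997=436 -> [72, 436]
  L3: h(72,436)=(72*31+436)%997=674 -> [674]
  root = 674 != target 34
Candidate B: set leaf[2] = 34 -> leaves = [85, 5, 34, 37, 90]
  L0: [85, 5, 34, 37, 90]
  L1: h(85,5)=(85*31+5)%997=646 h(34,37)=(34*31+37)%997=94 h(90,90)=(90*31+90)%997=886 -> [646, 94, 886]
  L2: h(646,94)=(646*31+94)%997=180 h(886,886)=(886*31+886)%997=436 -> [180, 436]
  L3: h(180,436)=(180*31+436)%997=34 -> [34]
  root = 34 == target 34  ** MATCH **
Candidate C: set leaf[1] = 9 -> leaves = [85, 9, 86, 37, 90]
  L0: [85, 9, 86, 37, 90]
  L1: h(85,9)=(85*31+9)%997=650 h(86,37)=(86*31+37)%997=709 h(90,90)=(90*31+90)%997=886 -> [650, 709, 886]
  L2: h(650,709)=(650*31+709)%997=919 h(886,886)=(886*31+886)%997=436 -> [919, 436]
  L3: h(919,436)=(919*31+436)%997=12 -> [12]
  root = 12 != target 34
Candidate B produces the target root.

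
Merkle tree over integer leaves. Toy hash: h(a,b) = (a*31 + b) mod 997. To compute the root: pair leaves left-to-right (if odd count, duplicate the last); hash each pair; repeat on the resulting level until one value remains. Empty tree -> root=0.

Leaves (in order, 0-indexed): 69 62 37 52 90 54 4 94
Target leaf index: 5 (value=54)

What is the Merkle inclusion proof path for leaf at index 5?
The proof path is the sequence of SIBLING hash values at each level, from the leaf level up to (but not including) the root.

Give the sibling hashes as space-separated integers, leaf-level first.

Answer: 90 218 637

Derivation:
L0 (leaves): [69, 62, 37, 52, 90, 54, 4, 94], target index=5
L1: h(69,62)=(69*31+62)%997=207 [pair 0] h(37,52)=(37*31+52)%997=202 [pair 1] h(90,54)=(90*31+54)%997=850 [pair 2] h(4,94)=(4*31+94)%997=218 [pair 3] -> [207, 202, 850, 218]
  Sibling for proof at L0: 90
L2: h(207,202)=(207*31+202)%997=637 [pair 0] h(850,218)=(850*31+218)%997=646 [pair 1] -> [637, 646]
  Sibling for proof at L1: 218
L3: h(637,646)=(637*31+646)%997=453 [pair 0] -> [453]
  Sibling for proof at L2: 637
Root: 453
Proof path (sibling hashes from leaf to root): [90, 218, 637]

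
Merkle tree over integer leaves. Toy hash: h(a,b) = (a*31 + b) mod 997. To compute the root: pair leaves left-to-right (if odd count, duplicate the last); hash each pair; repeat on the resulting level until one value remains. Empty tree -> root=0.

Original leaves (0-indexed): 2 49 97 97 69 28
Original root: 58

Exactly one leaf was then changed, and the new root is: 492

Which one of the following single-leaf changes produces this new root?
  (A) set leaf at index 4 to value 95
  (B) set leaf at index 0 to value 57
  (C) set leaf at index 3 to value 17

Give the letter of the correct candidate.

Answer: B

Derivation:
Original leaves: [2, 49, 97, 97, 69, 28]
Target new root: 492
Try each candidate change and compute the resulting root:
Candidate A: set leaf[4] = 95 -> leaves = [2, 49, 97, 97, 95, 28]
  L0: [2, 49, 97, 97, 95, 28]
  L1: h(2,49)=(2*31+49)%997=111 h(97,97)=(97*31+97)%997=113 h(95,28)=(95*31+28)%997=979 -> [111, 113, 979]
  L2: h(111,113)=(111*31+113)%997=563 h(979,979)=(979*31+979)%997=421 -> [563, 421]
  L3: h(563,421)=(563*31+421)%997=925 -> [925]
  root = 925 != target 492
Candidate B: set leaf[0] = 57 -> leaves = [57, 49, 97, 97, 69, 28]
  L0: [57, 49, 97, 97, 69, 28]
  L1: h(57,49)=(57*31+49)%997=819 h(97,97)=(97*31+97)%997=113 h(69,28)=(69*31+28)%997=173 -> [819, 113, 173]
  L2: h(819,113)=(819*31+113)%997=577 h(173,173)=(173*31+173)%997=551 -> [577, 551]
  L3: h(577,551)=(577*31+551)%997=492 -> [492]
  root = 492 == target 492  ** MATCH **
Candidate C: set leaf[3] = 17 -> leaves = [2, 49, 97, 17, 69, 28]
  L0: [2, 49, 97, 17, 69, 28]
  L1: h(2,49)=(2*31+49)%997=111 h(97,17)=(97*31+17)%997=33 h(69,28)=(69*31+28)%997=173 -> [111, 33, 173]
  L2: h(111,33)=(111*31+33)%997=483 h(173,173)=(173*31+173)%997=551 -> [483, 551]
  L3: h(483,551)=(483*31+551)%997=569 -> [569]
  root = 569 != target 492
Candidate B produces the target root.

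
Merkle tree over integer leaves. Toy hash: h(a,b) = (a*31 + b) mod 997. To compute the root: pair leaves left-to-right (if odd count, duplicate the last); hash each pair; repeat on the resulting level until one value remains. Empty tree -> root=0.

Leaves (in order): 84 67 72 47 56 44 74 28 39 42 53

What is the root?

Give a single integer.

L0: [84, 67, 72, 47, 56, 44, 74, 28, 39, 42, 53]
L1: h(84,67)=(84*31+67)%997=677 h(72,47)=(72*31+47)%997=285 h(56,44)=(56*31+44)%997=783 h(74,28)=(74*31+28)%997=328 h(39,42)=(39*31+42)%997=254 h(53,53)=(53*31+53)%997=699 -> [677, 285, 783, 328, 254, 699]
L2: h(677,285)=(677*31+285)%997=335 h(783,328)=(783*31+328)%997=673 h(254,699)=(254*31+699)%997=597 -> [335, 673, 597]
L3: h(335,673)=(335*31+673)%997=91 h(597,597)=(597*31+597)%997=161 -> [91, 161]
L4: h(91,161)=(91*31+161)%997=988 -> [988]

Answer: 988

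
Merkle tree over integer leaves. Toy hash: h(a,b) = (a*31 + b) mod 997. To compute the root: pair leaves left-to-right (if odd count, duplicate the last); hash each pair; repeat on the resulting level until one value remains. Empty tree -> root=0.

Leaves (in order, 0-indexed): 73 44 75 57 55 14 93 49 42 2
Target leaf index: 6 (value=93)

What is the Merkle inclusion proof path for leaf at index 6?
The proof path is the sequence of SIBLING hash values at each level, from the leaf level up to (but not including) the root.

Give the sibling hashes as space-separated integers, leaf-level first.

Answer: 49 722 121 313

Derivation:
L0 (leaves): [73, 44, 75, 57, 55, 14, 93, 49, 42, 2], target index=6
L1: h(73,44)=(73*31+44)%997=313 [pair 0] h(75,57)=(75*31+57)%997=388 [pair 1] h(55,14)=(55*31+14)%997=722 [pair 2] h(93,49)=(93*31+49)%997=938 [pair 3] h(42,2)=(42*31+2)%997=307 [pair 4] -> [313, 388, 722, 938, 307]
  Sibling for proof at L0: 49
L2: h(313,388)=(313*31+388)%997=121 [pair 0] h(722,938)=(722*31+938)%997=389 [pair 1] h(307,307)=(307*31+307)%997=851 [pair 2] -> [121, 389, 851]
  Sibling for proof at L1: 722
L3: h(121,389)=(121*31+389)%997=152 [pair 0] h(851,851)=(851*31+851)%997=313 [pair 1] -> [152, 313]
  Sibling for proof at L2: 121
L4: h(152,313)=(152*31+313)%997=40 [pair 0] -> [40]
  Sibling for proof at L3: 313
Root: 40
Proof path (sibling hashes from leaf to root): [49, 722, 121, 313]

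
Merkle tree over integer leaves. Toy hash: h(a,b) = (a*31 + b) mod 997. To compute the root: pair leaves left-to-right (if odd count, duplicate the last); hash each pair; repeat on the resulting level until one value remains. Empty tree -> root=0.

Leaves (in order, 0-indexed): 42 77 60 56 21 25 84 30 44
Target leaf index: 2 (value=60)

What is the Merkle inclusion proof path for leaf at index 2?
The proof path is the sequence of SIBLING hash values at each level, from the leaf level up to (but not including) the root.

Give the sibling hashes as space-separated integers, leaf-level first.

L0 (leaves): [42, 77, 60, 56, 21, 25, 84, 30, 44], target index=2
L1: h(42,77)=(42*31+77)%997=382 [pair 0] h(60,56)=(60*31+56)%997=919 [pair 1] h(21,25)=(21*31+25)%997=676 [pair 2] h(84,30)=(84*31+30)%997=640 [pair 3] h(44,44)=(44*31+44)%997=411 [pair 4] -> [382, 919, 676, 640, 411]
  Sibling for proof at L0: 56
L2: h(382,919)=(382*31+919)%997=797 [pair 0] h(676,640)=(676*31+640)%997=659 [pair 1] h(411,411)=(411*31+411)%997=191 [pair 2] -> [797, 659, 191]
  Sibling for proof at L1: 382
L3: h(797,659)=(797*31+659)%997=441 [pair 0] h(191,191)=(191*31+191)%997=130 [pair 1] -> [441, 130]
  Sibling for proof at L2: 659
L4: h(441,130)=(441*31+130)%997=840 [pair 0] -> [840]
  Sibling for proof at L3: 130
Root: 840
Proof path (sibling hashes from leaf to root): [56, 382, 659, 130]

Answer: 56 382 659 130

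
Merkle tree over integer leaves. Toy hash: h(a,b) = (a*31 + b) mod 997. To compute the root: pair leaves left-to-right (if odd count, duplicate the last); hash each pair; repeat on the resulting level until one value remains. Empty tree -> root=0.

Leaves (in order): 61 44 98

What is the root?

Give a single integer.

Answer: 310

Derivation:
L0: [61, 44, 98]
L1: h(61,44)=(61*31+44)%997=938 h(98,98)=(98*31+98)%997=145 -> [938, 145]
L2: h(938,145)=(938*31+145)%997=310 -> [310]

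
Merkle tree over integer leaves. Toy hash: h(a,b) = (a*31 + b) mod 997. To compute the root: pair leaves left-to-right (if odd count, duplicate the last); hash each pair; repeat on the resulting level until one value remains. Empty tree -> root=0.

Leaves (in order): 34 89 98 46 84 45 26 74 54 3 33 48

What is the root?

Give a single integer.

L0: [34, 89, 98, 46, 84, 45, 26, 74, 54, 3, 33, 48]
L1: h(34,89)=(34*31+89)%997=146 h(98,46)=(98*31+46)%997=93 h(84,45)=(84*31+45)%997=655 h(26,74)=(26*31+74)%997=880 h(54,3)=(54*31+3)%997=680 h(33,48)=(33*31+48)%997=74 -> [146, 93, 655, 880, 680, 74]
L2: h(146,93)=(146*31+93)%997=631 h(655,880)=(655*31+880)%997=248 h(680,74)=(680*31+74)%997=217 -> [631, 248, 217]
L3: h(631,248)=(631*31+248)%997=866 h(217,217)=(217*31+217)%997=962 -> [866, 962]
L4: h(866,962)=(866*31+962)%997=889 -> [889]

Answer: 889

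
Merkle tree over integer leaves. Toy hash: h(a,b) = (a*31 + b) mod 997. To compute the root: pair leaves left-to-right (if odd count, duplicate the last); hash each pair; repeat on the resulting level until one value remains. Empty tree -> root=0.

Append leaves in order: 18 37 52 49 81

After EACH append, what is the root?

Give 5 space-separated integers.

After append 18 (leaves=[18]):
  L0: [18]
  root=18
After append 37 (leaves=[18, 37]):
  L0: [18, 37]
  L1: h(18,37)=(18*31+37)%997=595 -> [595]
  root=595
After append 52 (leaves=[18, 37, 52]):
  L0: [18, 37, 52]
  L1: h(18,37)=(18*31+37)%997=595 h(52,52)=(52*31+52)%997=667 -> [595, 667]
  L2: h(595,667)=(595*31+667)%997=169 -> [169]
  root=169
After append 49 (leaves=[18, 37, 52, 49]):
  L0: [18, 37, 52, 49]
  L1: h(18,37)=(18*31+37)%997=595 h(52,49)=(52*31+49)%997=664 -> [595, 664]
  L2: h(595,664)=(595*31+664)%997=166 -> [166]
  root=166
After append 81 (leaves=[18, 37, 52, 49, 81]):
  L0: [18, 37, 52, 49, 81]
  L1: h(18,37)=(18*31+37)%997=595 h(52,49)=(52*31+49)%997=664 h(81,81)=(81*31+81)%997=598 -> [595, 664, 598]
  L2: h(595,664)=(595*31+664)%997=166 h(598,598)=(598*31+598)%997=193 -> [166, 193]
  L3: h(166,193)=(166*31+193)%997=354 -> [354]
  root=354

Answer: 18 595 169 166 354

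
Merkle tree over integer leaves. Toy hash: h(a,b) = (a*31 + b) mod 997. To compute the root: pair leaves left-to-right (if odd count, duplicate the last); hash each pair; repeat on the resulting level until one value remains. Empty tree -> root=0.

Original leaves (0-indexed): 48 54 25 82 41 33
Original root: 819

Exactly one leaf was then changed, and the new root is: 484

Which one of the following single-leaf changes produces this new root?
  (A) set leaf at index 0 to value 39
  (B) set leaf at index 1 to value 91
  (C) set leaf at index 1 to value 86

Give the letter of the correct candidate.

Answer: B

Derivation:
Original leaves: [48, 54, 25, 82, 41, 33]
Target new root: 484
Try each candidate change and compute the resulting root:
Candidate A: set leaf[0] = 39 -> leaves = [39, 54, 25, 82, 41, 33]
  L0: [39, 54, 25, 82, 41, 33]
  L1: h(39,54)=(39*31+54)%997=266 h(25,82)=(25*31+82)%997=857 h(41,33)=(41*31+33)%997=307 -> [266, 857, 307]
  L2: h(266,857)=(266*31+857)%997=130 h(307,307)=(307*31+307)%997=851 -> [130, 851]
  L3: h(130,851)=(130*31+851)%997=893 -> [893]
  root = 893 != target 484
Candidate B: set leaf[1] = 91 -> leaves = [48, 91, 25, 82, 41, 33]
  L0: [48, 91, 25, 82, 41, 33]
  L1: h(48,91)=(48*31+91)%997=582 h(25,82)=(25*31+82)%997=857 h(41,33)=(41*31+33)%997=307 -> [582, 857, 307]
  L2: h(582,857)=(582*31+857)%997=953 h(307,307)=(307*31+307)%997=851 -> [953, 851]
  L3: h(953,851)=(953*31+851)%997=484 -> [484]
  root = 484 == target 484  ** MATCH **
Candidate C: set leaf[1] = 86 -> leaves = [48, 86, 25, 82, 41, 33]
  L0: [48, 86, 25, 82, 41, 33]
  L1: h(48,86)=(48*31+86)%997=577 h(25,82)=(25*31+82)%997=857 h(41,33)=(41*31+33)%997=307 -> [577, 857, 307]
  L2: h(577,857)=(577*31+857)%997=798 h(307,307)=(307*31+307)%997=851 -> [798, 851]
  L3: h(798,851)=(798*31+851)%997=664 -> [664]
  root = 664 != target 484
Candidate B produces the target root.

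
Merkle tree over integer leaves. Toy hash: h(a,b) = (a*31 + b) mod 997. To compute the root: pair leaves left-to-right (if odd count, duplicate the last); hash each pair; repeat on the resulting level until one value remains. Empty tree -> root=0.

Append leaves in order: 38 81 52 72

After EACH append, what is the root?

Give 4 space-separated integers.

Answer: 38 262 813 833

Derivation:
After append 38 (leaves=[38]):
  L0: [38]
  root=38
After append 81 (leaves=[38, 81]):
  L0: [38, 81]
  L1: h(38,81)=(38*31+81)%997=262 -> [262]
  root=262
After append 52 (leaves=[38, 81, 52]):
  L0: [38, 81, 52]
  L1: h(38,81)=(38*31+81)%997=262 h(52,52)=(52*31+52)%997=667 -> [262, 667]
  L2: h(262,667)=(262*31+667)%997=813 -> [813]
  root=813
After append 72 (leaves=[38, 81, 52, 72]):
  L0: [38, 81, 52, 72]
  L1: h(38,81)=(38*31+81)%997=262 h(52,72)=(52*31+72)%997=687 -> [262, 687]
  L2: h(262,687)=(262*31+687)%997=833 -> [833]
  root=833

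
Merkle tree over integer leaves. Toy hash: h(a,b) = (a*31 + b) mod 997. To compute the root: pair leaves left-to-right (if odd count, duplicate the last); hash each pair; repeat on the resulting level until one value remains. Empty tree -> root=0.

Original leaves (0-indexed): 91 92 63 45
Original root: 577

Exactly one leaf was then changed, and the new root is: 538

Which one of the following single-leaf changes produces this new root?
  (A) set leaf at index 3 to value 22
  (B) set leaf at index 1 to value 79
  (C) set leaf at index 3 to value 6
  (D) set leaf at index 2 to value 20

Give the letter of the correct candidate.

Original leaves: [91, 92, 63, 45]
Target new root: 538
Try each candidate change and compute the resulting root:
Candidate A: set leaf[3] = 22 -> leaves = [91, 92, 63, 22]
  L0: [91, 92, 63, 22]
  L1: h(91,92)=(91*31+92)%997=919 h(63,22)=(63*31+22)%997=978 -> [919, 978]
  L2: h(919,978)=(919*31+978)%997=554 -> [554]
  root = 554 != target 538
Candidate B: set leaf[1] = 79 -> leaves = [91, 79, 63, 45]
  L0: [91, 79, 63, 45]
  L1: h(91,79)=(91*31+79)%997=906 h(63,45)=(63*31+45)%997=4 -> [906, 4]
  L2: h(906,4)=(906*31+4)%997=174 -> [174]
  root = 174 != target 538
Candidate C: set leaf[3] = 6 -> leaves = [91, 92, 63, 6]
  L0: [91, 92, 63, 6]
  L1: h(91,92)=(91*31+92)%997=919 h(63,6)=(63*31+6)%997=962 -> [919, 962]
  L2: h(919,962)=(919*31+962)%997=538 -> [538]
  root = 538 == target 538  ** MATCH **
Candidate D: set leaf[2] = 20 -> leaves = [91, 92, 20, 45]
  L0: [91, 92, 20, 45]
  L1: h(91,92)=(91*31+92)%997=919 h(20,45)=(20*31+45)%997=665 -> [919, 665]
  L2: h(919,665)=(919*31+665)%997=241 -> [241]
  root = 241 != target 538
Candidate C produces the target root.

Answer: C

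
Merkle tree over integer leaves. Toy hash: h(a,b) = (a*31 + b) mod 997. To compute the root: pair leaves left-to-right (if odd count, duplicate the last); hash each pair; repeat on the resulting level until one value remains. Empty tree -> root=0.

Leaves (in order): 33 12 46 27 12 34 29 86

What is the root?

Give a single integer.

L0: [33, 12, 46, 27, 12, 34, 29, 86]
L1: h(33,12)=(33*31+12)%997=38 h(46,27)=(46*31+27)%997=456 h(12,34)=(12*31+34)%997=406 h(29,86)=(29*31+86)%997=985 -> [38, 456, 406, 985]
L2: h(38,456)=(38*31+456)%997=637 h(406,985)=(406*31+985)%997=610 -> [637, 610]
L3: h(637,610)=(637*31+610)%997=417 -> [417]

Answer: 417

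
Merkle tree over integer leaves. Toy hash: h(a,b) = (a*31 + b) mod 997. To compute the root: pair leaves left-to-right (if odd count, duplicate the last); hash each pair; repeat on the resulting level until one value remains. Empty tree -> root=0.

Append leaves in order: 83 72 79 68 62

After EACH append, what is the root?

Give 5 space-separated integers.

Answer: 83 651 775 764 433

Derivation:
After append 83 (leaves=[83]):
  L0: [83]
  root=83
After append 72 (leaves=[83, 72]):
  L0: [83, 72]
  L1: h(83,72)=(83*31+72)%997=651 -> [651]
  root=651
After append 79 (leaves=[83, 72, 79]):
  L0: [83, 72, 79]
  L1: h(83,72)=(83*31+72)%997=651 h(79,79)=(79*31+79)%997=534 -> [651, 534]
  L2: h(651,534)=(651*31+534)%997=775 -> [775]
  root=775
After append 68 (leaves=[83, 72, 79, 68]):
  L0: [83, 72, 79, 68]
  L1: h(83,72)=(83*31+72)%997=651 h(79,68)=(79*31+68)%997=523 -> [651, 523]
  L2: h(651,523)=(651*31+523)%997=764 -> [764]
  root=764
After append 62 (leaves=[83, 72, 79, 68, 62]):
  L0: [83, 72, 79, 68, 62]
  L1: h(83,72)=(83*31+72)%997=651 h(79,68)=(79*31+68)%997=523 h(62,62)=(62*31+62)%997=987 -> [651, 523, 987]
  L2: h(651,523)=(651*31+523)%997=764 h(987,987)=(987*31+987)%997=677 -> [764, 677]
  L3: h(764,677)=(764*31+677)%997=433 -> [433]
  root=433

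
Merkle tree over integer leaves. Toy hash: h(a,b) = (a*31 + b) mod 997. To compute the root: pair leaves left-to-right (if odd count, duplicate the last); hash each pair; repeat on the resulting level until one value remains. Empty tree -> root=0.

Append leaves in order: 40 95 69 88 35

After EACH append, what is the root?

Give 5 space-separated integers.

After append 40 (leaves=[40]):
  L0: [40]
  root=40
After append 95 (leaves=[40, 95]):
  L0: [40, 95]
  L1: h(40,95)=(40*31+95)%997=338 -> [338]
  root=338
After append 69 (leaves=[40, 95, 69]):
  L0: [40, 95, 69]
  L1: h(40,95)=(40*31+95)%997=338 h(69,69)=(69*31+69)%997=214 -> [338, 214]
  L2: h(338,214)=(338*31+214)%997=722 -> [722]
  root=722
After append 88 (leaves=[40, 95, 69, 88]):
  L0: [40, 95, 69, 88]
  L1: h(40,95)=(40*31+95)%997=338 h(69,88)=(69*31+88)%997=233 -> [338, 233]
  L2: h(338,233)=(338*31+233)%997=741 -> [741]
  root=741
After append 35 (leaves=[40, 95, 69, 88, 35]):
  L0: [40, 95, 69, 88, 35]
  L1: h(40,95)=(40*31+95)%997=338 h(69,88)=(69*31+88)%997=233 h(35,35)=(35*31+35)%997=123 -> [338, 233, 123]
  L2: h(338,233)=(338*31+233)%997=741 h(123,123)=(123*31+123)%997=945 -> [741, 945]
  L3: h(741,945)=(741*31+945)%997=985 -> [985]
  root=985

Answer: 40 338 722 741 985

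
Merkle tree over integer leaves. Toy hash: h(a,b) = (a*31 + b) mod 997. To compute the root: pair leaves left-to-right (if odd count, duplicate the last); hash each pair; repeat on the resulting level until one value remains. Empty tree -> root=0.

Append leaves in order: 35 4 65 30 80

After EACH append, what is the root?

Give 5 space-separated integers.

After append 35 (leaves=[35]):
  L0: [35]
  root=35
After append 4 (leaves=[35, 4]):
  L0: [35, 4]
  L1: h(35,4)=(35*31+4)%997=92 -> [92]
  root=92
After append 65 (leaves=[35, 4, 65]):
  L0: [35, 4, 65]
  L1: h(35,4)=(35*31+4)%997=92 h(65,65)=(65*31+65)%997=86 -> [92, 86]
  L2: h(92,86)=(92*31+86)%997=944 -> [944]
  root=944
After append 30 (leaves=[35, 4, 65, 30]):
  L0: [35, 4, 65, 30]
  L1: h(35,4)=(35*31+4)%997=92 h(65,30)=(65*31+30)%997=51 -> [92, 51]
  L2: h(92,51)=(92*31+51)%997=909 -> [909]
  root=909
After append 80 (leaves=[35, 4, 65, 30, 80]):
  L0: [35, 4, 65, 30, 80]
  L1: h(35,4)=(35*31+4)%997=92 h(65,30)=(65*31+30)%997=51 h(80,80)=(80*31+80)%997=566 -> [92, 51, 566]
  L2: h(92,51)=(92*31+51)%997=909 h(566,566)=(566*31+566)%997=166 -> [909, 166]
  L3: h(909,166)=(909*31+166)%997=429 -> [429]
  root=429

Answer: 35 92 944 909 429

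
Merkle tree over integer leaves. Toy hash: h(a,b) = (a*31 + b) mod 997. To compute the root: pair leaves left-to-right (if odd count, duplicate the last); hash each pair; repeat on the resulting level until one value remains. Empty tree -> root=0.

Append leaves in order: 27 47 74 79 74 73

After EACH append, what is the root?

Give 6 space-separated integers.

After append 27 (leaves=[27]):
  L0: [27]
  root=27
After append 47 (leaves=[27, 47]):
  L0: [27, 47]
  L1: h(27,47)=(27*31+47)%997=884 -> [884]
  root=884
After append 74 (leaves=[27, 47, 74]):
  L0: [27, 47, 74]
  L1: h(27,47)=(27*31+47)%997=884 h(74,74)=(74*31+74)%997=374 -> [884, 374]
  L2: h(884,374)=(884*31+374)%997=859 -> [859]
  root=859
After append 79 (leaves=[27, 47, 74, 79]):
  L0: [27, 47, 74, 79]
  L1: h(27,47)=(27*31+47)%997=884 h(74,79)=(74*31+79)%997=379 -> [884, 379]
  L2: h(884,379)=(884*31+379)%997=864 -> [864]
  root=864
After append 74 (leaves=[27, 47, 74, 79, 74]):
  L0: [27, 47, 74, 79, 74]
  L1: h(27,47)=(27*31+47)%997=884 h(74,79)=(74*31+79)%997=379 h(74,74)=(74*31+74)%997=374 -> [884, 379, 374]
  L2: h(884,379)=(884*31+379)%997=864 h(374,374)=(374*31+374)%997=4 -> [864, 4]
  L3: h(864,4)=(864*31+4)%997=866 -> [866]
  root=866
After append 73 (leaves=[27, 47, 74, 79, 74, 73]):
  L0: [27, 47, 74, 79, 74, 73]
  L1: h(27,47)=(27*31+47)%997=884 h(74,79)=(74*31+79)%997=379 h(74,73)=(74*31+73)%997=373 -> [884, 379, 373]
  L2: h(884,379)=(884*31+379)%997=864 h(373,373)=(373*31+373)%997=969 -> [864, 969]
  L3: h(864,969)=(864*31+969)%997=834 -> [834]
  root=834

Answer: 27 884 859 864 866 834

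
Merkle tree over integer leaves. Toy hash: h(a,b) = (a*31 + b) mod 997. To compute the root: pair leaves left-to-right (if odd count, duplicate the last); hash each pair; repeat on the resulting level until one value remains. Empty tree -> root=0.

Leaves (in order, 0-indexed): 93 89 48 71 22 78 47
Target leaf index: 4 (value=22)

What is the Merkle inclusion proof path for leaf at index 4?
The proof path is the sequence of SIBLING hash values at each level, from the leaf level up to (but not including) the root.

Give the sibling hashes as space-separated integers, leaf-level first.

L0 (leaves): [93, 89, 48, 71, 22, 78, 47], target index=4
L1: h(93,89)=(93*31+89)%997=978 [pair 0] h(48,71)=(48*31+71)%997=562 [pair 1] h(22,78)=(22*31+78)%997=760 [pair 2] h(47,47)=(47*31+47)%997=507 [pair 3] -> [978, 562, 760, 507]
  Sibling for proof at L0: 78
L2: h(978,562)=(978*31+562)%997=970 [pair 0] h(760,507)=(760*31+507)%997=139 [pair 1] -> [970, 139]
  Sibling for proof at L1: 507
L3: h(970,139)=(970*31+139)%997=299 [pair 0] -> [299]
  Sibling for proof at L2: 970
Root: 299
Proof path (sibling hashes from leaf to root): [78, 507, 970]

Answer: 78 507 970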